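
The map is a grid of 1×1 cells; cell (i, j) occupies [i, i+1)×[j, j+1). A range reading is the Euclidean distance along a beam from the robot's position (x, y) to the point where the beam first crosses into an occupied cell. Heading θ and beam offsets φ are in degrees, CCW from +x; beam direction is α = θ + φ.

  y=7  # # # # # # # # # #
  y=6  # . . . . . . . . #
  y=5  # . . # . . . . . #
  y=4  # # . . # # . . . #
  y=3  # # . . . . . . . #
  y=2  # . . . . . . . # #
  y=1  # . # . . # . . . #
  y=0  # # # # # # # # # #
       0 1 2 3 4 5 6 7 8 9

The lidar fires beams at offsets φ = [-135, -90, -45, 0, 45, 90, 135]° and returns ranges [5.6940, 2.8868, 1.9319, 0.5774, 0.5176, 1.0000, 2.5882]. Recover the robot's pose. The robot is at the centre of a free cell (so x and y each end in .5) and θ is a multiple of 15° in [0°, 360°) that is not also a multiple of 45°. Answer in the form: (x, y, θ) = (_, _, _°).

(x, y, θ) = (6.5, 6.5, 60°)

The pose lattice has 40·16 = 640 candidates. Test each by forward raycasting.
  (7.5, 5.5, 75°): beam 1 = 2.8868 ≠ 5.6940 ✗
  (3.5, 1.5, 195°): beam 1 = 2.8868 ≠ 5.6940 ✗
  (4.5, 2.5, 195°): beam 1 = 1.7321 ≠ 5.6940 ✗
  …
  (6.5, 6.5, 60°): r_1=5.6940, r_2=2.8868, r_3=1.9319, r_4=0.5774, r_5=0.5176, r_6=1.0000, r_7=2.5882 — all match ✓
No second candidate reproduces the full scan.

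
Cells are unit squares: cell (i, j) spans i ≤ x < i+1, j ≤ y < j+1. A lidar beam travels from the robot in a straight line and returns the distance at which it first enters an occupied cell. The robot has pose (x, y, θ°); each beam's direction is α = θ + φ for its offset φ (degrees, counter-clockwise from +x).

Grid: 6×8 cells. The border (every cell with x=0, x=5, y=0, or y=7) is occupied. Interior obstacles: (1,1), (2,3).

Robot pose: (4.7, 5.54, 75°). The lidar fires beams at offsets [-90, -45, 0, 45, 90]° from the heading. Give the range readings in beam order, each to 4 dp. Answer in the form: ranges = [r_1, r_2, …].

beam 1: φ=-90°, α=345°
  d=(0.9659,-0.2588)  start (4,5)  tX=0.3106 tY=2.0864  stride 1/|dx|=1.0353 1/|dy|=3.8637
    cross x-line → (5,5), t=0.3106 (wall)
  → r_1 = 0.3106
beam 2: φ=-45°, α=30°
  d=(0.8660,0.5000)  start (4,5)  tX=0.3464 tY=0.9200  stride 1/|dx|=1.1547 1/|dy|=2.0000
    cross x-line → (5,5), t=0.3464 (wall)
  → r_2 = 0.3464
beam 3: φ=0°, α=75°
  d=(0.2588,0.9659)  start (4,5)  tX=1.1591 tY=0.4762  stride 1/|dx|=3.8637 1/|dy|=1.0353
    cross y-line → (4,6), t=0.4762
    cross x-line → (5,6), t=1.1591 (wall)
  → r_3 = 1.1591
beam 4: φ=45°, α=120°
  d=(-0.5000,0.8660)  start (4,5)  tX=1.4000 tY=0.5312  stride 1/|dx|=2.0000 1/|dy|=1.1547
    cross y-line → (4,6), t=0.5312
    cross x-line → (3,6), t=1.4000
    cross y-line → (3,7), t=1.6859 (wall)
  → r_4 = 1.6859
beam 5: φ=90°, α=165°
  d=(-0.9659,0.2588)  start (4,5)  tX=0.7247 tY=1.7773  stride 1/|dx|=1.0353 1/|dy|=3.8637
    cross x-line → (3,5), t=0.7247
    cross x-line → (2,5), t=1.7600
    cross y-line → (2,6), t=1.7773
    cross x-line → (1,6), t=2.7952
    cross x-line → (0,6), t=3.8305 (wall)
  → r_5 = 3.8305

ranges = [0.3106, 0.3464, 1.1591, 1.6859, 3.8305]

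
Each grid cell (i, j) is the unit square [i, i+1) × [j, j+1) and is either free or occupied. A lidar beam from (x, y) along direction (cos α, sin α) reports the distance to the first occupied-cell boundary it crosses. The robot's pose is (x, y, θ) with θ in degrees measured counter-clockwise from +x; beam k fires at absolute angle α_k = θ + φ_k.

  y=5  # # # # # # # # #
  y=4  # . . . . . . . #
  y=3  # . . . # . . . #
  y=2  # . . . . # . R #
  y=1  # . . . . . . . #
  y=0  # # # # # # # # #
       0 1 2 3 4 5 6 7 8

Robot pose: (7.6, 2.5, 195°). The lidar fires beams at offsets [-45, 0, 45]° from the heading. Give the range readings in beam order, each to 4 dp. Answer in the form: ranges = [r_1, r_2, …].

ranges = [5.0000, 1.6564, 1.7321]

beam 1: φ=-45°, α=150°
  cosα=-0.8660 sinα=0.5000 | (7,2) | tMaxX 0.6928 tMaxY 1.0000 | tΔX 1.1547 tΔY 2.0000
    t=0.6928 [x] (6,2)
    t=1.0000 [y] (6,3)
    t=1.8475 [x] (5,3)
    t=3.0000 [y] (5,4)
    t=3.0022 [x] (4,4)
    t=4.1569 [x] (3,4)
    t=5.0000 [y] (3,5) — stop
  → r_1 = 5.0000
beam 2: φ=0°, α=195°
  cosα=-0.9659 sinα=-0.2588 | (7,2) | tMaxX 0.6212 tMaxY 1.9319 | tΔX 1.0353 tΔY 3.8637
    t=0.6212 [x] (6,2)
    t=1.6564 [x] (5,2) — stop
  → r_2 = 1.6564
beam 3: φ=45°, α=240°
  cosα=-0.5000 sinα=-0.8660 | (7,2) | tMaxX 1.2000 tMaxY 0.5774 | tΔX 2.0000 tΔY 1.1547
    t=0.5774 [y] (7,1)
    t=1.2000 [x] (6,1)
    t=1.7321 [y] (6,0) — stop
  → r_3 = 1.7321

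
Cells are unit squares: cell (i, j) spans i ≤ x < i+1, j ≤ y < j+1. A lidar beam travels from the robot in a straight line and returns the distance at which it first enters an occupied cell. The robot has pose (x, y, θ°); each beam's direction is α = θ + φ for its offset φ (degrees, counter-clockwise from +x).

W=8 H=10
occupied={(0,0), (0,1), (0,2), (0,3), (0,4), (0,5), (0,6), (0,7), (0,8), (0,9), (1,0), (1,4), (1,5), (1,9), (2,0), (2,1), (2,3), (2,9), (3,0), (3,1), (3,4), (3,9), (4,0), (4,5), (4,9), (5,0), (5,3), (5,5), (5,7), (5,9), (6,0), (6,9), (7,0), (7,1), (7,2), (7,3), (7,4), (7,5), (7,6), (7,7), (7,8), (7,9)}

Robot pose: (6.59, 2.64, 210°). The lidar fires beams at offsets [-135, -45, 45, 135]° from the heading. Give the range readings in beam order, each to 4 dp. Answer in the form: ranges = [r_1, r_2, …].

beam 1: φ=-135°, α=75°
  d=(0.2588,0.9659)  start (6,2)  tX=1.5841 tY=0.3727  stride 1/|dx|=3.8637 1/|dy|=1.0353
    cross y-line → (6,3), t=0.3727
    cross y-line → (6,4), t=1.4080
    cross x-line → (7,4), t=1.5841 (wall)
  → r_1 = 1.5841
beam 2: φ=-45°, α=165°
  d=(-0.9659,0.2588)  start (6,2)  tX=0.6108 tY=1.3909  stride 1/|dx|=1.0353 1/|dy|=3.8637
    cross x-line → (5,2), t=0.6108
    cross y-line → (5,3), t=1.3909 (wall)
  → r_2 = 1.3909
beam 3: φ=45°, α=255°
  d=(-0.2588,-0.9659)  start (6,2)  tX=2.2796 tY=0.6626  stride 1/|dx|=3.8637 1/|dy|=1.0353
    cross y-line → (6,1), t=0.6626
    cross y-line → (6,0), t=1.6979 (wall)
  → r_3 = 1.6979
beam 4: φ=135°, α=345°
  d=(0.9659,-0.2588)  start (6,2)  tX=0.4245 tY=2.4728  stride 1/|dx|=1.0353 1/|dy|=3.8637
    cross x-line → (7,2), t=0.4245 (wall)
  → r_4 = 0.4245

ranges = [1.5841, 1.3909, 1.6979, 0.4245]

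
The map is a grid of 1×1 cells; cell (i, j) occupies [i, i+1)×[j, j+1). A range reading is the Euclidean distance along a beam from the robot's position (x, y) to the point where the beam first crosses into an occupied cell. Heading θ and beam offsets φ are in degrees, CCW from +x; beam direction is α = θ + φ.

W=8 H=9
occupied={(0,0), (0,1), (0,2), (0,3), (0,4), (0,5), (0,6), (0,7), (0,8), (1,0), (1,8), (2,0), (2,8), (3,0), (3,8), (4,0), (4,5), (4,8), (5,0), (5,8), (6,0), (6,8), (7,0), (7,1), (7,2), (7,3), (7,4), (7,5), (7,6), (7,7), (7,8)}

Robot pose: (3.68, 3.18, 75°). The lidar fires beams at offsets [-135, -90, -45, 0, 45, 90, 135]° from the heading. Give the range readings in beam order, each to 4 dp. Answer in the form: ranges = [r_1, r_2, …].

beam 1: φ=-135°, α=300°
  cosα=0.5000 sinα=-0.8660 | (3,3) | tMaxX 0.6400 tMaxY 0.2078 | tΔX 2.0000 tΔY 1.1547
    t=0.2078 [y] (3,2)
    t=0.6400 [x] (4,2)
    t=1.3625 [y] (4,1)
    t=2.5172 [y] (4,0) — stop
  → r_1 = 2.5172
beam 2: φ=-90°, α=345°
  cosα=0.9659 sinα=-0.2588 | (3,3) | tMaxX 0.3313 tMaxY 0.6955 | tΔX 1.0353 tΔY 3.8637
    t=0.3313 [x] (4,3)
    t=0.6955 [y] (4,2)
    t=1.3666 [x] (5,2)
    t=2.4018 [x] (6,2)
    t=3.4371 [x] (7,2) — stop
  → r_2 = 3.4371
beam 3: φ=-45°, α=30°
  cosα=0.8660 sinα=0.5000 | (3,3) | tMaxX 0.3695 tMaxY 1.6400 | tΔX 1.1547 tΔY 2.0000
    t=0.3695 [x] (4,3)
    t=1.5242 [x] (5,3)
    t=1.6400 [y] (5,4)
    t=2.6789 [x] (6,4)
    t=3.6400 [y] (6,5)
    t=3.8336 [x] (7,5) — stop
  → r_3 = 3.8336
beam 4: φ=0°, α=75°
  cosα=0.2588 sinα=0.9659 | (3,3) | tMaxX 1.2364 tMaxY 0.8489 | tΔX 3.8637 tΔY 1.0353
    t=0.8489 [y] (3,4)
    t=1.2364 [x] (4,4)
    t=1.8842 [y] (4,5) — stop
  → r_4 = 1.8842
beam 5: φ=45°, α=120°
  cosα=-0.5000 sinα=0.8660 | (3,3) | tMaxX 1.3600 tMaxY 0.9469 | tΔX 2.0000 tΔY 1.1547
    t=0.9469 [y] (3,4)
    t=1.3600 [x] (2,4)
    t=2.1016 [y] (2,5)
    t=3.2563 [y] (2,6)
    t=3.3600 [x] (1,6)
    t=4.4110 [y] (1,7)
    t=5.3600 [x] (0,7) — stop
  → r_5 = 5.3600
beam 6: φ=90°, α=165°
  cosα=-0.9659 sinα=0.2588 | (3,3) | tMaxX 0.7040 tMaxY 3.1682 | tΔX 1.0353 tΔY 3.8637
    t=0.7040 [x] (2,3)
    t=1.7393 [x] (1,3)
    t=2.7745 [x] (0,3) — stop
  → r_6 = 2.7745
beam 7: φ=135°, α=210°
  cosα=-0.8660 sinα=-0.5000 | (3,3) | tMaxX 0.7852 tMaxY 0.3600 | tΔX 1.1547 tΔY 2.0000
    t=0.3600 [y] (3,2)
    t=0.7852 [x] (2,2)
    t=1.9399 [x] (1,2)
    t=2.3600 [y] (1,1)
    t=3.0946 [x] (0,1) — stop
  → r_7 = 3.0946

ranges = [2.5172, 3.4371, 3.8336, 1.8842, 5.3600, 2.7745, 3.0946]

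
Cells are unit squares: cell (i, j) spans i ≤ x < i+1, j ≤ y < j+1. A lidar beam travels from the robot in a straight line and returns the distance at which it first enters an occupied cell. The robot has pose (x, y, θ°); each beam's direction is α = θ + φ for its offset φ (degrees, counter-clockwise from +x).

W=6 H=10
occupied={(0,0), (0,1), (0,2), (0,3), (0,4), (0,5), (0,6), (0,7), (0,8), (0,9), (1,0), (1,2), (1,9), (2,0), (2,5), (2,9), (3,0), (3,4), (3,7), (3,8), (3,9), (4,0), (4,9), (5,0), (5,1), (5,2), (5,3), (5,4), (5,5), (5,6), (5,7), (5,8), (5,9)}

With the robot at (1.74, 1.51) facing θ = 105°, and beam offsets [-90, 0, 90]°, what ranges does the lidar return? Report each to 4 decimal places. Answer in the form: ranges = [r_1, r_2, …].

ranges = [3.3750, 0.5073, 0.7661]

beam 1: φ=-90°, α=15°
  cosα=0.9659 sinα=0.2588 | (1,1) | tMaxX 0.2692 tMaxY 1.8932 | tΔX 1.0353 tΔY 3.8637
    t=0.2692 [x] (2,1)
    t=1.3044 [x] (3,1)
    t=1.8932 [y] (3,2)
    t=2.3397 [x] (4,2)
    t=3.3750 [x] (5,2) — stop
  → r_1 = 3.3750
beam 2: φ=0°, α=105°
  cosα=-0.2588 sinα=0.9659 | (1,1) | tMaxX 2.8591 tMaxY 0.5073 | tΔX 3.8637 tΔY 1.0353
    t=0.5073 [y] (1,2) — stop
  → r_2 = 0.5073
beam 3: φ=90°, α=195°
  cosα=-0.9659 sinα=-0.2588 | (1,1) | tMaxX 0.7661 tMaxY 1.9705 | tΔX 1.0353 tΔY 3.8637
    t=0.7661 [x] (0,1) — stop
  → r_3 = 0.7661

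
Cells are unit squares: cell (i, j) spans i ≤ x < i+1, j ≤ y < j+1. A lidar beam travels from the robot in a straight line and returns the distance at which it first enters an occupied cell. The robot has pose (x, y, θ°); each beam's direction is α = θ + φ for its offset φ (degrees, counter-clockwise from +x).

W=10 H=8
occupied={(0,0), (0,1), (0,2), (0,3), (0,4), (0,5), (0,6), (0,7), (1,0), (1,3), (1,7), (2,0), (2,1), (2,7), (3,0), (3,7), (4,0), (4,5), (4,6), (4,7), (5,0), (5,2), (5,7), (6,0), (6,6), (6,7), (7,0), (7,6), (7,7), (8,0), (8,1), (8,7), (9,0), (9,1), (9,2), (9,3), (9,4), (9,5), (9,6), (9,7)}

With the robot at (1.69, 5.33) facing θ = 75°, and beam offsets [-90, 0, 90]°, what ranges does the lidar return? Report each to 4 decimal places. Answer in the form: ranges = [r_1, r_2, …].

beam 1: φ=-90°, α=345°
  d=(0.9659,-0.2588)  start (1,5)  tX=0.3209 tY=1.2750  stride 1/|dx|=1.0353 1/|dy|=3.8637
    cross x-line → (2,5), t=0.3209
    cross y-line → (2,4), t=1.2750
    cross x-line → (3,4), t=1.3562
    cross x-line → (4,4), t=2.3915
    cross x-line → (5,4), t=3.4268
    cross x-line → (6,4), t=4.4620
    cross y-line → (6,3), t=5.1387
    cross x-line → (7,3), t=5.4973
    cross x-line → (8,3), t=6.5326
    cross x-line → (9,3), t=7.5679 (wall)
  → r_1 = 7.5679
beam 2: φ=0°, α=75°
  d=(0.2588,0.9659)  start (1,5)  tX=1.1977 tY=0.6936  stride 1/|dx|=3.8637 1/|dy|=1.0353
    cross y-line → (1,6), t=0.6936
    cross x-line → (2,6), t=1.1977
    cross y-line → (2,7), t=1.7289 (wall)
  → r_2 = 1.7289
beam 3: φ=90°, α=165°
  d=(-0.9659,0.2588)  start (1,5)  tX=0.7143 tY=2.5887  stride 1/|dx|=1.0353 1/|dy|=3.8637
    cross x-line → (0,5), t=0.7143 (wall)
  → r_3 = 0.7143

ranges = [7.5679, 1.7289, 0.7143]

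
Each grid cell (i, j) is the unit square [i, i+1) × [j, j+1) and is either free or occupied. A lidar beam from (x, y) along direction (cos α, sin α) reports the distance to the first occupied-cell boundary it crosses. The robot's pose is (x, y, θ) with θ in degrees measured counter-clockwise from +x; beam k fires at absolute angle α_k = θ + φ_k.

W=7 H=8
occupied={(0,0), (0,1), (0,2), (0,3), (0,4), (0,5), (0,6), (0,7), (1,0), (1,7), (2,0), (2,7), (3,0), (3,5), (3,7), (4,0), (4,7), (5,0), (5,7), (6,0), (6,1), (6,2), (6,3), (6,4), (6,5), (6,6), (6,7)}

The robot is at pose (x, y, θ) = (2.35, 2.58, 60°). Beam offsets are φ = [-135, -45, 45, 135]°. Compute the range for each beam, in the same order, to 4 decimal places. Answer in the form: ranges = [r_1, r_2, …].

beam 1: φ=-135°, α=285°
  cosα=0.2588 sinα=-0.9659 | (2,2) | tMaxX 2.5114 tMaxY 0.6005 | tΔX 3.8637 tΔY 1.0353
    t=0.6005 [y] (2,1)
    t=1.6357 [y] (2,0) — stop
  → r_1 = 1.6357
beam 2: φ=-45°, α=15°
  cosα=0.9659 sinα=0.2588 | (2,2) | tMaxX 0.6729 tMaxY 1.6228 | tΔX 1.0353 tΔY 3.8637
    t=0.6729 [x] (3,2)
    t=1.6228 [y] (3,3)
    t=1.7082 [x] (4,3)
    t=2.7435 [x] (5,3)
    t=3.7788 [x] (6,3) — stop
  → r_2 = 3.7788
beam 3: φ=45°, α=105°
  cosα=-0.2588 sinα=0.9659 | (2,2) | tMaxX 1.3523 tMaxY 0.4348 | tΔX 3.8637 tΔY 1.0353
    t=0.4348 [y] (2,3)
    t=1.3523 [x] (1,3)
    t=1.4701 [y] (1,4)
    t=2.5054 [y] (1,5)
    t=3.5406 [y] (1,6)
    t=4.5759 [y] (1,7) — stop
  → r_3 = 4.5759
beam 4: φ=135°, α=195°
  cosα=-0.9659 sinα=-0.2588 | (2,2) | tMaxX 0.3623 tMaxY 2.2409 | tΔX 1.0353 tΔY 3.8637
    t=0.3623 [x] (1,2)
    t=1.3976 [x] (0,2) — stop
  → r_4 = 1.3976

ranges = [1.6357, 3.7788, 4.5759, 1.3976]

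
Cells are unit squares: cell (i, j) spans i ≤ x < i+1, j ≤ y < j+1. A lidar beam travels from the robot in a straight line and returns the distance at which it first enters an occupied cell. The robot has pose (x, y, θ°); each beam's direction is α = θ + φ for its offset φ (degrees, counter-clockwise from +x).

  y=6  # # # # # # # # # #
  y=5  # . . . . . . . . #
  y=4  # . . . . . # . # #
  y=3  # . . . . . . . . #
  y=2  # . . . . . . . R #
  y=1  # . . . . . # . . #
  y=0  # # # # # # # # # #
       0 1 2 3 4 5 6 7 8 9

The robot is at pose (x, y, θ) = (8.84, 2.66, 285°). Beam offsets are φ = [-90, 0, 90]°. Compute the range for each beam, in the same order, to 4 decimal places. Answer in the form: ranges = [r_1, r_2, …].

ranges = [2.5500, 0.6182, 0.1656]

beam 1: φ=-90°, α=195°
  cosα=-0.9659 sinα=-0.2588 | (8,2) | tMaxX 0.8696 tMaxY 2.5500 | tΔX 1.0353 tΔY 3.8637
    t=0.8696 [x] (7,2)
    t=1.9049 [x] (6,2)
    t=2.5500 [y] (6,1) — stop
  → r_1 = 2.5500
beam 2: φ=0°, α=285°
  cosα=0.2588 sinα=-0.9659 | (8,2) | tMaxX 0.6182 tMaxY 0.6833 | tΔX 3.8637 tΔY 1.0353
    t=0.6182 [x] (9,2) — stop
  → r_2 = 0.6182
beam 3: φ=90°, α=15°
  cosα=0.9659 sinα=0.2588 | (8,2) | tMaxX 0.1656 tMaxY 1.3137 | tΔX 1.0353 tΔY 3.8637
    t=0.1656 [x] (9,2) — stop
  → r_3 = 0.1656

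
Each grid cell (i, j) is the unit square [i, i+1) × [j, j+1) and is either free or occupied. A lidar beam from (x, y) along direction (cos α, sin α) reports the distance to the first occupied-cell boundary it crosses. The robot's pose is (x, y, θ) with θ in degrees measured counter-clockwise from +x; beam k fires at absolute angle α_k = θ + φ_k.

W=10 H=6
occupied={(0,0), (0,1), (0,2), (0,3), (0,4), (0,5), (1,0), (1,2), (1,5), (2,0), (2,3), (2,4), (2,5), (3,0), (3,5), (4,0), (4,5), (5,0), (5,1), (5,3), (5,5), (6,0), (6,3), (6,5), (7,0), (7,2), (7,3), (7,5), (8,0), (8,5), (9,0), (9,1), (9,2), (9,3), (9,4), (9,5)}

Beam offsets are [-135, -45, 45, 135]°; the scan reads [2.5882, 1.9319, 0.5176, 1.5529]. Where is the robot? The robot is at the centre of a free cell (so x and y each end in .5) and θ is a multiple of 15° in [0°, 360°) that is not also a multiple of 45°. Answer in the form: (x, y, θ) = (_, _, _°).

The pose lattice has 24·16 = 384 candidates. Test each by forward raycasting.
  (7.5, 1.5, 60°): beam 1 = 0.5176 ≠ 2.5882 ✗
  (4.5, 1.5, 240°): beam 1 = 3.6235 ≠ 2.5882 ✗
  (3.5, 1.5, 30°): beam 1 = 0.5176 ≠ 2.5882 ✗
  (8.5, 2.5, 165°): beam 1 = 0.5774 ≠ 2.5882 ✗
  …
  (4.5, 4.5, 60°): r_1=2.5882, r_2=1.9319, r_3=0.5176, r_4=1.5529 — all match ✓
Only this pose fits every beam.

(x, y, θ) = (4.5, 4.5, 60°)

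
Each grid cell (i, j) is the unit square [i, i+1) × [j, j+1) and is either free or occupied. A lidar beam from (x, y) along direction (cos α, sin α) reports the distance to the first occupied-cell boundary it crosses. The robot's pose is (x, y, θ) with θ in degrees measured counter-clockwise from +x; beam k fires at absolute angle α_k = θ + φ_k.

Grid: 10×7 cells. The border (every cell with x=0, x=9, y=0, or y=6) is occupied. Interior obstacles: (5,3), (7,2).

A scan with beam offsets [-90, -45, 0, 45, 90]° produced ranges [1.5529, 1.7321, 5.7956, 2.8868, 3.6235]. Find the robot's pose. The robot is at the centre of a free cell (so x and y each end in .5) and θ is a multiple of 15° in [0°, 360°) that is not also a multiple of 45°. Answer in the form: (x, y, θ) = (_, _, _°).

(x, y, θ) = (2.5, 2.5, 345°)

Candidates: 38 free-cell centres × 16 headings = 608 poses. Raycast each; keep the one whose scan matches to 4 dp.
  (5.5, 2.5, 75°): beam 2 = 4.0415 ≠ 1.7321 ✗
  (6.5, 5.5, 300°): beam 1 = 6.3509 ≠ 1.5529 ✗
  (1.5, 5.5, 120°): beam 1 = 1.0000 ≠ 1.5529 ✗
  …
  (2.5, 2.5, 345°): r_1=1.5529, r_2=1.7321, r_3=5.7956, r_4=2.8868, r_5=3.6235 — all match ✓
Only this pose fits every beam.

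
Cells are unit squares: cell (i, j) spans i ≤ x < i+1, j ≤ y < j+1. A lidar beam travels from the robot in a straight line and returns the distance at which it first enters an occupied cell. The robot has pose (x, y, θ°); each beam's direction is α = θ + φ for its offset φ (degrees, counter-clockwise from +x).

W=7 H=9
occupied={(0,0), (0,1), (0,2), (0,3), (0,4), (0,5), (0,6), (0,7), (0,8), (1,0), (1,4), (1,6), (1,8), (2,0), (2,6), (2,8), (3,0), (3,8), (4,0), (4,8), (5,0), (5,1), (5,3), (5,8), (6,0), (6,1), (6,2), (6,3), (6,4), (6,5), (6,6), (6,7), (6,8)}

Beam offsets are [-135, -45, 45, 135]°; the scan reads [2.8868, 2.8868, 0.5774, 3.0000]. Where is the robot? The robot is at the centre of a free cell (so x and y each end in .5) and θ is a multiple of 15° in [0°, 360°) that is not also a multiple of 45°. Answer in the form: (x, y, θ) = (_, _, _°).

Candidates: 30 free-cell centres × 16 headings = 480 poses. Raycast each; keep the one whose scan matches to 4 dp.
  (1.5, 1.5, 345°): beam 1 = 0.5774 ≠ 2.8868 ✗
  (2.5, 1.5, 60°): beam 1 = 0.5176 ≠ 2.8868 ✗
  (5.5, 2.5, 345°): beam 1 = 3.0000 ≠ 2.8868 ✗
  (1.5, 5.5, 300°): beam 1 = 0.5176 ≠ 2.8868 ✗
  …
  (4.5, 3.5, 285°): r_1=2.8868, r_2=2.8868, r_3=0.5774, r_4=3.0000 — all match ✓
Only this pose fits every beam.

(x, y, θ) = (4.5, 3.5, 285°)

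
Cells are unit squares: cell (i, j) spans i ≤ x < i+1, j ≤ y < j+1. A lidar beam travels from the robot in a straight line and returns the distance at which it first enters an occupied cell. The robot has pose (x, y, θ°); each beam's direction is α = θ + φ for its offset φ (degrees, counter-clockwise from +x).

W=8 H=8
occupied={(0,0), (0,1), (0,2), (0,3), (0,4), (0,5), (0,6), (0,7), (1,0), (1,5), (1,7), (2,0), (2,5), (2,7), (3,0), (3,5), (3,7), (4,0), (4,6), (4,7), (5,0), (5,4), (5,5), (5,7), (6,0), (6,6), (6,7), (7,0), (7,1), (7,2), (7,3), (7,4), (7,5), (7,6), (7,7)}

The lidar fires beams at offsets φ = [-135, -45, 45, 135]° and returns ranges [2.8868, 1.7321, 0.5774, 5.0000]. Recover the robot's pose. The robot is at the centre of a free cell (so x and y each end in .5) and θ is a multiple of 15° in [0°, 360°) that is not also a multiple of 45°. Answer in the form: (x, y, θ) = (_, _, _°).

The pose lattice has 29·16 = 464 candidates. Test each by forward raycasting.
  (2.5, 6.5, 30°): beam 1 = 0.5176 ≠ 2.8868 ✗
  (4.5, 5.5, 345°): beam 1 = 0.5774 ≠ 2.8868 ✗
  (3.5, 2.5, 75°): beam 1 = 1.7321 ≠ 2.8868 ✗
  (6.5, 1.5, 30°): beam 1 = 0.5176 ≠ 2.8868 ✗
  …
  (5.5, 3.5, 75°): r_1=2.8868, r_2=1.7321, r_3=0.5774, r_4=5.0000 — all match ✓
No second candidate reproduces the full scan.

(x, y, θ) = (5.5, 3.5, 75°)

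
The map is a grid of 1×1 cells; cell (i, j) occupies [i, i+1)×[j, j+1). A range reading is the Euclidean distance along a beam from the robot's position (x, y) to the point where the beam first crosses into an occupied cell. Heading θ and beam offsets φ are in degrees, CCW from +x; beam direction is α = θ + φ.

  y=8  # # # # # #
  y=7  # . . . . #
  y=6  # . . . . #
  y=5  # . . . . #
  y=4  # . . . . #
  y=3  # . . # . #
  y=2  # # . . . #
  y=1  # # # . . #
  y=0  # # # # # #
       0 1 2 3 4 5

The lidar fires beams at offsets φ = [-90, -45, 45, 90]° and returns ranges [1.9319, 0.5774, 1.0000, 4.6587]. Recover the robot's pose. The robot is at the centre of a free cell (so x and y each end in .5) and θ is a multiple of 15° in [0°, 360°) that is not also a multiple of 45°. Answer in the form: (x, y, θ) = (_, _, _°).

(x, y, θ) = (4.5, 3.5, 15°)

Candidates: 24 free-cell centres × 16 headings = 384 poses. Raycast each; keep the one whose scan matches to 4 dp.
  (2.5, 5.5, 165°): beam 1 = 2.5882 ≠ 1.9319 ✗
  (4.5, 6.5, 30°): beam 1 = 1.0000 ≠ 1.9319 ✗
  (2.5, 6.5, 240°): beam 1 = 1.7321 ≠ 1.9319 ✗
  (4.5, 2.5, 210°): beam 1 = 1.0000 ≠ 1.9319 ✗
  (4.5, 6.5, 75°): beam 1 = 0.5176 ≠ 1.9319 ✗
  …
  (4.5, 3.5, 15°): r_1=1.9319, r_2=0.5774, r_3=1.0000, r_4=4.6587 — all match ✓
Only this pose fits every beam.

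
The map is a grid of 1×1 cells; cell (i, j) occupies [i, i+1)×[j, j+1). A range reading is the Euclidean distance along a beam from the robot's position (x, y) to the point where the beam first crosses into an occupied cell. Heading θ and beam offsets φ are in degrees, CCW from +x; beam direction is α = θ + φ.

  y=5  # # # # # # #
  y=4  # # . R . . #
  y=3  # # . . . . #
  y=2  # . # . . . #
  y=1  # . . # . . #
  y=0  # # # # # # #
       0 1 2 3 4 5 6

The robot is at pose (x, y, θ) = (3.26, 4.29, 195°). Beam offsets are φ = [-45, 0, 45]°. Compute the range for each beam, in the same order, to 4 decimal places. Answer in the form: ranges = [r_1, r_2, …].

beam 1: φ=-45°, α=150°
  cosα=-0.8660 sinα=0.5000 | (3,4) | tMaxX 0.3002 tMaxY 1.4200 | tΔX 1.1547 tΔY 2.0000
    t=0.3002 [x] (2,4)
    t=1.4200 [y] (2,5) — stop
  → r_1 = 1.4200
beam 2: φ=0°, α=195°
  cosα=-0.9659 sinα=-0.2588 | (3,4) | tMaxX 0.2692 tMaxY 1.1205 | tΔX 1.0353 tΔY 3.8637
    t=0.2692 [x] (2,4)
    t=1.1205 [y] (2,3)
    t=1.3044 [x] (1,3) — stop
  → r_2 = 1.3044
beam 3: φ=45°, α=240°
  cosα=-0.5000 sinα=-0.8660 | (3,4) | tMaxX 0.5200 tMaxY 0.3349 | tΔX 2.0000 tΔY 1.1547
    t=0.3349 [y] (3,3)
    t=0.5200 [x] (2,3)
    t=1.4896 [y] (2,2) — stop
  → r_3 = 1.4896

ranges = [1.4200, 1.3044, 1.4896]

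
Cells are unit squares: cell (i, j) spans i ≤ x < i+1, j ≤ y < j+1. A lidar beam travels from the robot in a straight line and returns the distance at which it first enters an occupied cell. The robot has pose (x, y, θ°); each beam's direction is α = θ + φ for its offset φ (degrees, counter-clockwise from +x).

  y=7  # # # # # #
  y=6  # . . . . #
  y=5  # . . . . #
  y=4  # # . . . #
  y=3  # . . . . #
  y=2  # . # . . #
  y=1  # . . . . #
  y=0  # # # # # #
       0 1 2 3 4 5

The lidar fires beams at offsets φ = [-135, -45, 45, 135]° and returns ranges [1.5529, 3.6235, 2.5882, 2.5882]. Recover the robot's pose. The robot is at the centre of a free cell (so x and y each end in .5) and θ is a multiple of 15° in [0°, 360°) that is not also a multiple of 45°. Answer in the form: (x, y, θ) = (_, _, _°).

(x, y, θ) = (3.5, 3.5, 150°)

The pose lattice has 22·16 = 352 candidates. Test each by forward raycasting.
  (1.5, 1.5, 30°): beam 1 = 0.5176 ≠ 1.5529 ✗
  (1.5, 6.5, 240°): beam 1 = 0.5176 ≠ 1.5529 ✗
  (3.5, 1.5, 345°): beam 1 = 1.0000 ≠ 1.5529 ✗
  …
  (3.5, 3.5, 150°): r_1=1.5529, r_2=3.6235, r_3=2.5882, r_4=2.5882 — all match ✓
No second candidate reproduces the full scan.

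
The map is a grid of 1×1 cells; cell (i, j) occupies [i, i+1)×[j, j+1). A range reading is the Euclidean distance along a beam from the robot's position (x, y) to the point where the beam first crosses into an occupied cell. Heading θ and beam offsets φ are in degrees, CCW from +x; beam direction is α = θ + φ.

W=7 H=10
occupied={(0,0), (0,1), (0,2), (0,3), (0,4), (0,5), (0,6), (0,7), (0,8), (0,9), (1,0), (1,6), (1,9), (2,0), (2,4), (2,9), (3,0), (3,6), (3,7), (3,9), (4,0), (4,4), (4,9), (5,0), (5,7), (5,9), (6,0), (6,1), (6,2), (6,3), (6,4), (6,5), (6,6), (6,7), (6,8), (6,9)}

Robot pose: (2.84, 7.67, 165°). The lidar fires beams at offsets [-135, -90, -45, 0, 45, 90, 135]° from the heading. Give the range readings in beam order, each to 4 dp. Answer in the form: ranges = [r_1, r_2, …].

ranges = [0.1848, 1.3769, 1.5358, 1.9049, 1.3400, 2.7642, 0.3200]

beam 1: φ=-135°, α=30°
  dir = (cos 30°, sin 30°) = (0.8660, 0.5000); from cell (2,7)
  next x-line at t=0.1848, next y-line at t=0.6600; Δt_x=1.1547, Δt_y=2.0000
    x: enter (3,7) at t=0.1848 ← occupied
  → r_1 = 0.1848
beam 2: φ=-90°, α=75°
  dir = (cos 75°, sin 75°) = (0.2588, 0.9659); from cell (2,7)
  next x-line at t=0.6182, next y-line at t=0.3416; Δt_x=3.8637, Δt_y=1.0353
    y: enter (2,8) at t=0.3416
    x: enter (3,8) at t=0.6182
    y: enter (3,9) at t=1.3769 ← occupied
  → r_2 = 1.3769
beam 3: φ=-45°, α=120°
  dir = (cos 120°, sin 120°) = (-0.5000, 0.8660); from cell (2,7)
  next x-line at t=1.6800, next y-line at t=0.3811; Δt_x=2.0000, Δt_y=1.1547
    y: enter (2,8) at t=0.3811
    y: enter (2,9) at t=1.5358 ← occupied
  → r_3 = 1.5358
beam 4: φ=0°, α=165°
  dir = (cos 165°, sin 165°) = (-0.9659, 0.2588); from cell (2,7)
  next x-line at t=0.8696, next y-line at t=1.2750; Δt_x=1.0353, Δt_y=3.8637
    x: enter (1,7) at t=0.8696
    y: enter (1,8) at t=1.2750
    x: enter (0,8) at t=1.9049 ← occupied
  → r_4 = 1.9049
beam 5: φ=45°, α=210°
  dir = (cos 210°, sin 210°) = (-0.8660, -0.5000); from cell (2,7)
  next x-line at t=0.9699, next y-line at t=1.3400; Δt_x=1.1547, Δt_y=2.0000
    x: enter (1,7) at t=0.9699
    y: enter (1,6) at t=1.3400 ← occupied
  → r_5 = 1.3400
beam 6: φ=90°, α=255°
  dir = (cos 255°, sin 255°) = (-0.2588, -0.9659); from cell (2,7)
  next x-line at t=3.2455, next y-line at t=0.6936; Δt_x=3.8637, Δt_y=1.0353
    y: enter (2,6) at t=0.6936
    y: enter (2,5) at t=1.7289
    y: enter (2,4) at t=2.7642 ← occupied
  → r_6 = 2.7642
beam 7: φ=135°, α=300°
  dir = (cos 300°, sin 300°) = (0.5000, -0.8660); from cell (2,7)
  next x-line at t=0.3200, next y-line at t=0.7736; Δt_x=2.0000, Δt_y=1.1547
    x: enter (3,7) at t=0.3200 ← occupied
  → r_7 = 0.3200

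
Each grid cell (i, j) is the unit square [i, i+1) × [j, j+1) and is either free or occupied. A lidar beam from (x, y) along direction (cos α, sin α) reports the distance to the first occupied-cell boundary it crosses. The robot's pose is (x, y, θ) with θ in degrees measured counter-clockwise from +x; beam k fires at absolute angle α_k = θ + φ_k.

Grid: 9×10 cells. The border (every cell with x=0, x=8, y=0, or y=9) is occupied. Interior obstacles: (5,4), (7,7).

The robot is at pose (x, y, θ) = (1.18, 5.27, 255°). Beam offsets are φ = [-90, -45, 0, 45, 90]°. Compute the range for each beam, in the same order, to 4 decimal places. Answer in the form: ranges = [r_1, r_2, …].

ranges = [0.1863, 0.2078, 0.6955, 4.9306, 3.9548]

beam 1: φ=-90°, α=165°
  d=(-0.9659,0.2588)  start (1,5)  tX=0.1863 tY=2.8205  stride 1/|dx|=1.0353 1/|dy|=3.8637
    cross x-line → (0,5), t=0.1863 (wall)
  → r_1 = 0.1863
beam 2: φ=-45°, α=210°
  d=(-0.8660,-0.5000)  start (1,5)  tX=0.2078 tY=0.5400  stride 1/|dx|=1.1547 1/|dy|=2.0000
    cross x-line → (0,5), t=0.2078 (wall)
  → r_2 = 0.2078
beam 3: φ=0°, α=255°
  d=(-0.2588,-0.9659)  start (1,5)  tX=0.6955 tY=0.2795  stride 1/|dx|=3.8637 1/|dy|=1.0353
    cross y-line → (1,4), t=0.2795
    cross x-line → (0,4), t=0.6955 (wall)
  → r_3 = 0.6955
beam 4: φ=45°, α=300°
  d=(0.5000,-0.8660)  start (1,5)  tX=1.6400 tY=0.3118  stride 1/|dx|=2.0000 1/|dy|=1.1547
    cross y-line → (1,4), t=0.3118
    cross y-line → (1,3), t=1.4665
    cross x-line → (2,3), t=1.6400
    cross y-line → (2,2), t=2.6212
    cross x-line → (3,2), t=3.6400
    cross y-line → (3,1), t=3.7759
    cross y-line → (3,0), t=4.9306 (wall)
  → r_4 = 4.9306
beam 5: φ=90°, α=345°
  d=(0.9659,-0.2588)  start (1,5)  tX=0.8489 tY=1.0432  stride 1/|dx|=1.0353 1/|dy|=3.8637
    cross x-line → (2,5), t=0.8489
    cross y-line → (2,4), t=1.0432
    cross x-line → (3,4), t=1.8842
    cross x-line → (4,4), t=2.9195
    cross x-line → (5,4), t=3.9548 (wall)
  → r_5 = 3.9548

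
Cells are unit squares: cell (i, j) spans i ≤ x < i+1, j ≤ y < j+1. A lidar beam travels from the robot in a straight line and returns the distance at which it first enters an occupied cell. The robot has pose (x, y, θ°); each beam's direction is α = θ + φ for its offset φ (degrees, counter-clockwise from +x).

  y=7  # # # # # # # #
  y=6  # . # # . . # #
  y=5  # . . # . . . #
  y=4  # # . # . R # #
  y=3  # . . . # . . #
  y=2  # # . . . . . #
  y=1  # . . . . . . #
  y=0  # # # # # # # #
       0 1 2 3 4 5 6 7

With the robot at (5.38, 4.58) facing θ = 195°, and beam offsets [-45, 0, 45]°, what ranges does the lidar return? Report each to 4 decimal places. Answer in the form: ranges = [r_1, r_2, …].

ranges = [1.5935, 1.4287, 0.7600]

beam 1: φ=-45°, α=150°
  direction (-0.8660, 0.5000); cell (5,4); t to first gridline: x 0.4388, y 0.8400 (then +1.1547 / +2.0000)
    (4,4) via x @ 0.4388
    (4,5) via y @ 0.8400
    (3,5) via x @ 1.5935  # hit
  → r_1 = 1.5935
beam 2: φ=0°, α=195°
  direction (-0.9659, -0.2588); cell (5,4); t to first gridline: x 0.3934, y 2.2409 (then +1.0353 / +3.8637)
    (4,4) via x @ 0.3934
    (3,4) via x @ 1.4287  # hit
  → r_2 = 1.4287
beam 3: φ=45°, α=240°
  direction (-0.5000, -0.8660); cell (5,4); t to first gridline: x 0.7600, y 0.6697 (then +2.0000 / +1.1547)
    (5,3) via y @ 0.6697
    (4,3) via x @ 0.7600  # hit
  → r_3 = 0.7600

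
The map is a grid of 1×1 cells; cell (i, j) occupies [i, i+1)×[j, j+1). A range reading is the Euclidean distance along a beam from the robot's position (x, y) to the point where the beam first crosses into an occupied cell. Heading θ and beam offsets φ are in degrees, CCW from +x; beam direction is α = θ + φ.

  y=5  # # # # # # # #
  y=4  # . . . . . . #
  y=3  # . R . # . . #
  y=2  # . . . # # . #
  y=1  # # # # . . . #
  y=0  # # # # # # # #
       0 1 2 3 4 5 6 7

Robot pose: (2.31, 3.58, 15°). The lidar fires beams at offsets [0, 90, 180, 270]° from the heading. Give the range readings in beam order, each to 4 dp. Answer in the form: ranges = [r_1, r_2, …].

beam 1: φ=0°, α=15°
  direction (0.9659, 0.2588); cell (2,3); t to first gridline: x 0.7143, y 1.6228 (then +1.0353 / +3.8637)
    (3,3) via x @ 0.7143
    (3,4) via y @ 1.6228
    (4,4) via x @ 1.7496
    (5,4) via x @ 2.7849
    (6,4) via x @ 3.8202
    (7,4) via x @ 4.8554  # hit
  → r_1 = 4.8554
beam 2: φ=90°, α=105°
  direction (-0.2588, 0.9659); cell (2,3); t to first gridline: x 1.1977, y 0.4348 (then +3.8637 / +1.0353)
    (2,4) via y @ 0.4348
    (1,4) via x @ 1.1977
    (1,5) via y @ 1.4701  # hit
  → r_2 = 1.4701
beam 3: φ=180°, α=195°
  direction (-0.9659, -0.2588); cell (2,3); t to first gridline: x 0.3209, y 2.2409 (then +1.0353 / +3.8637)
    (1,3) via x @ 0.3209
    (0,3) via x @ 1.3562  # hit
  → r_3 = 1.3562
beam 4: φ=270°, α=285°
  direction (0.2588, -0.9659); cell (2,3); t to first gridline: x 2.6660, y 0.6005 (then +3.8637 / +1.0353)
    (2,2) via y @ 0.6005
    (2,1) via y @ 1.6357  # hit
  → r_4 = 1.6357

ranges = [4.8554, 1.4701, 1.3562, 1.6357]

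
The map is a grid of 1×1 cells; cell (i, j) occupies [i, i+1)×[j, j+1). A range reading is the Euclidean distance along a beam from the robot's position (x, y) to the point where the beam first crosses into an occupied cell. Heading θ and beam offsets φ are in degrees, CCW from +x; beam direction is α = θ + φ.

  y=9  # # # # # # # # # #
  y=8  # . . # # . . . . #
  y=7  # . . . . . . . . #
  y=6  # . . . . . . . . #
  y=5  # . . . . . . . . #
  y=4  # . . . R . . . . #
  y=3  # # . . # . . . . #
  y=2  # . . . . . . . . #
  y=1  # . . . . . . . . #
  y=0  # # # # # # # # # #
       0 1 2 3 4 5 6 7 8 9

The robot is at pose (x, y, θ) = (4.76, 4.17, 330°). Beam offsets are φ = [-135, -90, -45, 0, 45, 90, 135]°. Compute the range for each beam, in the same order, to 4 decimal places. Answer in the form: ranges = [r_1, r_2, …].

beam 1: φ=-135°, α=195°
  d=(-0.9659,-0.2588)  start (4,4)  tX=0.7868 tY=0.6568  stride 1/|dx|=1.0353 1/|dy|=3.8637
    cross y-line → (4,3), t=0.6568 (wall)
  → r_1 = 0.6568
beam 2: φ=-90°, α=240°
  d=(-0.5000,-0.8660)  start (4,4)  tX=1.5200 tY=0.1963  stride 1/|dx|=2.0000 1/|dy|=1.1547
    cross y-line → (4,3), t=0.1963 (wall)
  → r_2 = 0.1963
beam 3: φ=-45°, α=285°
  d=(0.2588,-0.9659)  start (4,4)  tX=0.9273 tY=0.1760  stride 1/|dx|=3.8637 1/|dy|=1.0353
    cross y-line → (4,3), t=0.1760 (wall)
  → r_3 = 0.1760
beam 4: φ=0°, α=330°
  d=(0.8660,-0.5000)  start (4,4)  tX=0.2771 tY=0.3400  stride 1/|dx|=1.1547 1/|dy|=2.0000
    cross x-line → (5,4), t=0.2771
    cross y-line → (5,3), t=0.3400
    cross x-line → (6,3), t=1.4318
    cross y-line → (6,2), t=2.3400
    cross x-line → (7,2), t=2.5865
    cross x-line → (8,2), t=3.7412
    cross y-line → (8,1), t=4.3400
    cross x-line → (9,1), t=4.8959 (wall)
  → r_4 = 4.8959
beam 5: φ=45°, α=15°
  d=(0.9659,0.2588)  start (4,4)  tX=0.2485 tY=3.2069  stride 1/|dx|=1.0353 1/|dy|=3.8637
    cross x-line → (5,4), t=0.2485
    cross x-line → (6,4), t=1.2837
    cross x-line → (7,4), t=2.3190
    cross y-line → (7,5), t=3.2069
    cross x-line → (8,5), t=3.3543
    cross x-line → (9,5), t=4.3896 (wall)
  → r_5 = 4.3896
beam 6: φ=90°, α=60°
  d=(0.5000,0.8660)  start (4,4)  tX=0.4800 tY=0.9584  stride 1/|dx|=2.0000 1/|dy|=1.1547
    cross x-line → (5,4), t=0.4800
    cross y-line → (5,5), t=0.9584
    cross y-line → (5,6), t=2.1131
    cross x-line → (6,6), t=2.4800
    cross y-line → (6,7), t=3.2678
    cross y-line → (6,8), t=4.4225
    cross x-line → (7,8), t=4.4800
    cross y-line → (7,9), t=5.5772 (wall)
  → r_6 = 5.5772
beam 7: φ=135°, α=105°
  d=(-0.2588,0.9659)  start (4,4)  tX=2.9364 tY=0.8593  stride 1/|dx|=3.8637 1/|dy|=1.0353
    cross y-line → (4,5), t=0.8593
    cross y-line → (4,6), t=1.8946
    cross y-line → (4,7), t=2.9298
    cross x-line → (3,7), t=2.9364
    cross y-line → (3,8), t=3.9651 (wall)
  → r_7 = 3.9651

ranges = [0.6568, 0.1963, 0.1760, 4.8959, 4.3896, 5.5772, 3.9651]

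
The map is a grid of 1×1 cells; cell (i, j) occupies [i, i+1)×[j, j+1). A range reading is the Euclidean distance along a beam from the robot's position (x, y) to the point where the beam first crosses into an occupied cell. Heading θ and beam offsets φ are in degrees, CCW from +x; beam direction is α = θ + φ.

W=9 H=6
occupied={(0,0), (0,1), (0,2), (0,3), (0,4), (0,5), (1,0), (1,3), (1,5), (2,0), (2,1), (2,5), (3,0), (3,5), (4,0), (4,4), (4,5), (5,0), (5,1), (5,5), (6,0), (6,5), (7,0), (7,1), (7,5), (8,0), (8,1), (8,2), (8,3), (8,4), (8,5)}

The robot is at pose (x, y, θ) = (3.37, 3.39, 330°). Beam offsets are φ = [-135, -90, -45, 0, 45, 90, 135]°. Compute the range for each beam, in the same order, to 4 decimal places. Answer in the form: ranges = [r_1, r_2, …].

beam 1: φ=-135°, α=195°
  dir = (cos 195°, sin 195°) = (-0.9659, -0.2588); from cell (3,3)
  next x-line at t=0.3831, next y-line at t=1.5068; Δt_x=1.0353, Δt_y=3.8637
    x: enter (2,3) at t=0.3831
    x: enter (1,3) at t=1.4183 ← occupied
  → r_1 = 1.4183
beam 2: φ=-90°, α=240°
  dir = (cos 240°, sin 240°) = (-0.5000, -0.8660); from cell (3,3)
  next x-line at t=0.7400, next y-line at t=0.4503; Δt_x=2.0000, Δt_y=1.1547
    y: enter (3,2) at t=0.4503
    x: enter (2,2) at t=0.7400
    y: enter (2,1) at t=1.6050 ← occupied
  → r_2 = 1.6050
beam 3: φ=-45°, α=285°
  dir = (cos 285°, sin 285°) = (0.2588, -0.9659); from cell (3,3)
  next x-line at t=2.4341, next y-line at t=0.4038; Δt_x=3.8637, Δt_y=1.0353
    y: enter (3,2) at t=0.4038
    y: enter (3,1) at t=1.4390
    x: enter (4,1) at t=2.4341
    y: enter (4,0) at t=2.4743 ← occupied
  → r_3 = 2.4743
beam 4: φ=0°, α=330°
  dir = (cos 330°, sin 330°) = (0.8660, -0.5000); from cell (3,3)
  next x-line at t=0.7275, next y-line at t=0.7800; Δt_x=1.1547, Δt_y=2.0000
    x: enter (4,3) at t=0.7275
    y: enter (4,2) at t=0.7800
    x: enter (5,2) at t=1.8822
    y: enter (5,1) at t=2.7800 ← occupied
  → r_4 = 2.7800
beam 5: φ=45°, α=15°
  dir = (cos 15°, sin 15°) = (0.9659, 0.2588); from cell (3,3)
  next x-line at t=0.6522, next y-line at t=2.3569; Δt_x=1.0353, Δt_y=3.8637
    x: enter (4,3) at t=0.6522
    x: enter (5,3) at t=1.6875
    y: enter (5,4) at t=2.3569
    x: enter (6,4) at t=2.7228
    x: enter (7,4) at t=3.7581
    x: enter (8,4) at t=4.7933 ← occupied
  → r_5 = 4.7933
beam 6: φ=90°, α=60°
  dir = (cos 60°, sin 60°) = (0.5000, 0.8660); from cell (3,3)
  next x-line at t=1.2600, next y-line at t=0.7044; Δt_x=2.0000, Δt_y=1.1547
    y: enter (3,4) at t=0.7044
    x: enter (4,4) at t=1.2600 ← occupied
  → r_6 = 1.2600
beam 7: φ=135°, α=105°
  dir = (cos 105°, sin 105°) = (-0.2588, 0.9659); from cell (3,3)
  next x-line at t=1.4296, next y-line at t=0.6315; Δt_x=3.8637, Δt_y=1.0353
    y: enter (3,4) at t=0.6315
    x: enter (2,4) at t=1.4296
    y: enter (2,5) at t=1.6668 ← occupied
  → r_7 = 1.6668

ranges = [1.4183, 1.6050, 2.4743, 2.7800, 4.7933, 1.2600, 1.6668]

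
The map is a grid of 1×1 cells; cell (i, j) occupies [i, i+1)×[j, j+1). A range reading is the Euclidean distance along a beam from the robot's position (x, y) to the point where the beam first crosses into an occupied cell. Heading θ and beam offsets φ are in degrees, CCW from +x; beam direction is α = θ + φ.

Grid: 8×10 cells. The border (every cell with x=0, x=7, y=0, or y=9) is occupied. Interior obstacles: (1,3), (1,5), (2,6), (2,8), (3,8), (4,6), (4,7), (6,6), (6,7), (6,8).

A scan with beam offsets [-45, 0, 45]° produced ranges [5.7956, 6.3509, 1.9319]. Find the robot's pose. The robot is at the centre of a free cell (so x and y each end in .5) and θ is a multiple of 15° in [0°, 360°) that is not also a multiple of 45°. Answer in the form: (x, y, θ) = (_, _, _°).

The pose lattice has 38·16 = 608 candidates. Test each by forward raycasting.
  (4.5, 4.5, 345°): beam 1 = 4.0415 ≠ 5.7956 ✗
  (4.5, 2.5, 300°): beam 1 = 1.5529 ≠ 5.7956 ✗
  (3.5, 3.5, 255°): beam 1 = 2.8868 ≠ 5.7956 ✗
  …
  (6.5, 1.5, 150°): r_1=5.7956, r_2=6.3509, r_3=1.9319 — all match ✓
No second candidate reproduces the full scan.

(x, y, θ) = (6.5, 1.5, 150°)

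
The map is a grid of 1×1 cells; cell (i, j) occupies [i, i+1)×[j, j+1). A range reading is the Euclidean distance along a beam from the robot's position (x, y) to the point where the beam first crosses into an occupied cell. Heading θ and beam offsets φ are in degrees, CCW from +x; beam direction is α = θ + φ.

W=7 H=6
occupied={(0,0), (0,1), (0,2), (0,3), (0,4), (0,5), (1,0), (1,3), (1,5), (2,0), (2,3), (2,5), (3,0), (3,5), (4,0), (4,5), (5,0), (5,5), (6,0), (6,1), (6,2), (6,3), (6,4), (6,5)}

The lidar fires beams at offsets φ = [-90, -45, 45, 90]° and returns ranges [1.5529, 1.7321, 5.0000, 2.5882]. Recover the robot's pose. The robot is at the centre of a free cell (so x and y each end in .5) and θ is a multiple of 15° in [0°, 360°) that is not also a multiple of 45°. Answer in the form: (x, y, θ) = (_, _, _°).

The pose lattice has 18·16 = 288 candidates. Test each by forward raycasting.
  (5.5, 1.5, 150°): beam 1 = 1.0000 ≠ 1.5529 ✗
  (5.5, 3.5, 285°): beam 1 = 4.6587 ≠ 1.5529 ✗
  (2.5, 1.5, 285°): beam 2 = 0.5774 ≠ 1.7321 ✗
  (3.5, 4.5, 255°): beam 1 = 1.9319 ≠ 1.5529 ✗
  …
  (5.5, 3.5, 165°): r_1=1.5529, r_2=1.7321, r_3=5.0000, r_4=2.5882 — all match ✓
Only this pose fits every beam.

(x, y, θ) = (5.5, 3.5, 165°)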